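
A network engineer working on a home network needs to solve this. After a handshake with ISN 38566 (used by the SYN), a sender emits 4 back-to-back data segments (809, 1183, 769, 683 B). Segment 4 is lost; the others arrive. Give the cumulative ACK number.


SYN uses sequence number 38566; first data byte = ISN + 1 = 38567.
Segment 1: SEQ = 38567, len = 809 B, covers [38567, 39375]
Segment 2: SEQ = 39376, len = 1183 B, covers [39376, 40558]
Segment 3: SEQ = 40559, len = 769 B, covers [40559, 41327]
Segment 4: SEQ = 41328, len = 683 B, covers [41328, 42010] [LOST]
In-order data received: bytes [38567, 41327] (segments 1..3).
Segment 4 missing -> gap begins at byte 41328.
Cumulative ACK = next expected in-order byte = 38567 + 809 + 1183 + 769 = 41328

41328


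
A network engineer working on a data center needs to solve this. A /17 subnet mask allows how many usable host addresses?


Given: subnet mask /17
Host bits = 32 - 17 = 15
Total addresses = 2^15 = 32768
Usable hosts = 32768 - 2 (network + broadcast) = 32766

32766


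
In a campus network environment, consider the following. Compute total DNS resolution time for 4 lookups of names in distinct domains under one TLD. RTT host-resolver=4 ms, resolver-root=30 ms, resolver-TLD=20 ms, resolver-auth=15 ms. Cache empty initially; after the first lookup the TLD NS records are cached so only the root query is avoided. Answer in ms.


Lookup 1 (cold cache): local + root + TLD + auth = 4 + 30 + 20 + 15 = 69 ms
Lookups 2..4 (TLD NS cached -> skip root; new domain -> still ask TLD and auth): local + TLD + auth = 4 + 20 + 15 = 39 ms each
Remaining 3 lookups: 3 * 39 = 117 ms
Total = 69 + 117 = 186 ms

186


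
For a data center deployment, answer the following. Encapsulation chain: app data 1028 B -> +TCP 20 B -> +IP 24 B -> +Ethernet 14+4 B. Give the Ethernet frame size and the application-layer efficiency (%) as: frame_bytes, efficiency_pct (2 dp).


TCP segment = 1028 + 20 = 1048 B
IP packet = 1048 + 24 = 1072 B
Ethernet frame = 1072 + 14 + 4 = 1090 B
Efficiency = app / frame = 1028 / 1090 = 0.943119 = 94.3119% -> 94.31% (2 dp)

1090, 94.31


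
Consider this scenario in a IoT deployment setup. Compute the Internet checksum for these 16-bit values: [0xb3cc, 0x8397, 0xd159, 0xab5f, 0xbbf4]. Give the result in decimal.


Given words: [0xb3cc, 0x8397, 0xd159, 0xab5f, 0xbbf4]
Step 1: Sum all words
Raw sum = 46028 + 33687 + 53593 + 43871 + 48116 = 225295
Step 2: Fold carry: (28687 + 3) = 28690
One's complement = ~28690 & 0xFFFF = 36845

36845


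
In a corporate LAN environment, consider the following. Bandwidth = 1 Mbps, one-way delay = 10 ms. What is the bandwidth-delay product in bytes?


Given: bandwidth = 1 Mbps, delay = 10 ms
BDP in bits = 1 * 10^6 * 10 / 1000
BDP in bits = 10000
BDP in bytes = 10000 / 8 = 1250

1250


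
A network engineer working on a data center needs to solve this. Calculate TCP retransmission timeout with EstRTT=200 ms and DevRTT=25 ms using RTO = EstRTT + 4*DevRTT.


Given: EstRTT = 200 ms, DevRTT = 25 ms
Timeout = EstRTT + 4 * DevRTT
4 * DevRTT = 4 * 25 = 100
Timeout = 200 + 100 = 300 ms

300


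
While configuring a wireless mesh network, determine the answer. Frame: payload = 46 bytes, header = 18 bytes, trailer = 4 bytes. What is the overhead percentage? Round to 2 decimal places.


Given: payload = 46 B, header = 18 B, trailer = 4 B
Overhead bytes = header + trailer = 18 + 4 = 22
Total frame = payload + overhead = 46 + 22 = 68
Overhead % = 22 / 68 * 100 = 32.3529% -> 32.35% (2 dp)

32.35


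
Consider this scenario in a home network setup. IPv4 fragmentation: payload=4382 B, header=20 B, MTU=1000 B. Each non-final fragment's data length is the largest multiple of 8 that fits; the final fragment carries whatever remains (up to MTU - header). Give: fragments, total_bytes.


Max data per non-final fragment = floor((MTU - header)/8)*8 = floor((1000 - 20)/8)*8 = floor(980/8)*8 = 976 B
Final fragment needs no 8-byte alignment: it can carry up to MTU - header = 980 B
Non-final fragments needed = ceil((payload - 980) / 976) = ceil(3402/976) = ceil(3.4857) = 4
Number of fragments = 4 + 1 = 5
Fragment sizes (data): 4 * 976 B + 478 B (last, 478 <= 980 OK)
Total bytes sent = payload + n_frags * header = 4382 + 5*20 = 4382 + 100 = 4482 B

5, 4482


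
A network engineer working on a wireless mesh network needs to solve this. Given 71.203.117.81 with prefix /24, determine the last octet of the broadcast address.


Given: IP = 71.203.117.81, prefix = /24
Host bits = 32 - 24 = 8
Network last octet = 81 AND mask = 0
Host part size = 2^8 - 1 = 255
Broadcast last octet = 0 OR 255 = 255

255


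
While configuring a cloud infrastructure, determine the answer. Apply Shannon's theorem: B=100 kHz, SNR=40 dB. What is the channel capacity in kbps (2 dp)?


Given: B = 100 kHz, SNR = 40 dB
SNR linear = 10^(40/10) = 10000
1 + SNR = 10001
log2(10001) = 13.2878566418
C = 100 * 1000 * 13.2878566418 = 1328785.6642 bps
C = 1328.785664 kbps -> 1328.79 kbps (2 dp)

1328.79


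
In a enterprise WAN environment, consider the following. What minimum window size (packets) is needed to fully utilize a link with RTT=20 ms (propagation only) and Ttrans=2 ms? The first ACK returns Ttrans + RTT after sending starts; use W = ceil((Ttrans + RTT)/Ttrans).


Given: Ttrans = 2 ms, RTT = 20 ms (= 2 * Tprop, Tprop = 10 ms)
Time until first ACK returns = Ttrans + RTT = 2 + 20 = 22 ms
Need W * Ttrans >= Ttrans + RTT  ->  W >= (Ttrans + RTT) / Ttrans
(Ttrans + RTT) / Ttrans = 22 / 2 = 11
W_min = ceil(11) = 11

11


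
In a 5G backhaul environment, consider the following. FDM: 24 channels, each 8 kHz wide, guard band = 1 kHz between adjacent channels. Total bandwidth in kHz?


Given: 24 channels, 8 kHz each, guard = 1 kHz
Channel bandwidth = 24 * 8 = 192 kHz
Guard bands = 23 gaps * 1 kHz = 23 kHz
Total = 192 + 23 = 215 kHz

215


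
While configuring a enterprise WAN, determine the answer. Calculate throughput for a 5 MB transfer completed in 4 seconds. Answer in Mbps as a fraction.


Given: file = 5 MB, time = 4 s
File in Mb = 5 * 8 = 40 Mb
Throughput = 40 / 4 Mbps
Throughput = 10 Mbps

10


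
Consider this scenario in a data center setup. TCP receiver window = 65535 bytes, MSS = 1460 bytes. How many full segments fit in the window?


Given: RWND = 65535 bytes, MSS = 1460 bytes
Full segments = floor(RWND / MSS)
Full segments = floor(65535 / 1460)
Full segments = floor(44.887) = 44

44


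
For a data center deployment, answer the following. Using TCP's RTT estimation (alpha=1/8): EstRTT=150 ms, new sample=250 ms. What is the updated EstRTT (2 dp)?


Given: EstRTT = 150 ms, SampleRTT = 250 ms, alpha = 1/8
New EstRTT = (1 - alpha) * EstRTT + alpha * SampleRTT
(7/8) * 150 = 131.25
(1/8) * 250 = 31.25
New EstRTT = 131.25 + 31.25 = 162.5 ms -> 162.50 ms (2 dp)

162.50


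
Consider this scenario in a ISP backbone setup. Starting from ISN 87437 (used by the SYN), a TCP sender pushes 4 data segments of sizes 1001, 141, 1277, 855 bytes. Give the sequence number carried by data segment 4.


The SYN occupies sequence number ISN = 87437, so the first data byte is ISN + 1 = 87438.
SEQ of data segment i = (ISN + 1) + sum of payload sizes of segments 1..i-1.
Segment 1: SEQ = 87438, payload = 1001 bytes
Segment 2: SEQ = 88439, payload = 141 bytes
Segment 3: SEQ = 88580, payload = 1277 bytes
Segment 4: SEQ = 89857, payload = 855 bytes
SEQ of segment 4 = 87438 + 1001 + 141 + 1277 = 89857

89857


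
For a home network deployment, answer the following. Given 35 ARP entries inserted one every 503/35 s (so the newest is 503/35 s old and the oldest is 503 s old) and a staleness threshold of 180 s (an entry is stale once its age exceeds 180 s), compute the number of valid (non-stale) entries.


Ages are k * 503/35 s for k = 1..35 (spacing = 14.3714 s).
Entry k is valid iff k * 503/35 <= 180 iff k <= 35 * 180 / 503 = 12.5249
n_valid = floor(12.5249) = 12
(n_stale = 35 - 12 = 23)

12


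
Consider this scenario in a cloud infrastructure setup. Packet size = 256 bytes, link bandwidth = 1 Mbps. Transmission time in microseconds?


Given: packet = 256 bytes, bandwidth = 1 Mbps
Packet in bits = 256 * 8 = 2048 bits
Bandwidth = 1 * 10^6 = 1000000 bps
Time = 2048 / 1000000 seconds
Time in us = 2048 * 10^6 / 1000000 = 2048

2048


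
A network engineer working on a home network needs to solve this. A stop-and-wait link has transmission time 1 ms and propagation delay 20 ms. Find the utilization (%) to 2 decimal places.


Given: Ttrans = 1 ms, Tprop = 20 ms
RTT = 2 * Tprop = 2 * 20 = 40 ms
U = Ttrans / (Ttrans + RTT)
U = 1 / (1 + 40)
U = 1 / 41 = 0.02439
U% = 2.44%

2.44


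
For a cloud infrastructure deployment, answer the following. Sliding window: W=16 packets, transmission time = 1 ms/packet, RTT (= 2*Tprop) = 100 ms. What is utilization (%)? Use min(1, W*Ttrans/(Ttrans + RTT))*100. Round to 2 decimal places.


Given: W = 16, Ttrans = 1 ms, RTT = 100 ms (= 2 * Tprop, Tprop = 50 ms)
Cycle time = Ttrans + RTT = 1 + 100 = 101 ms (first packet sent until its ACK returns)
W * Ttrans = 16 * 1 = 16 ms of sending per cycle
W * Ttrans / (Ttrans + RTT) = 16 / 101 = 0.158416
U = min(1, 0.158416) = 0.158416
U% = 15.84%

15.84


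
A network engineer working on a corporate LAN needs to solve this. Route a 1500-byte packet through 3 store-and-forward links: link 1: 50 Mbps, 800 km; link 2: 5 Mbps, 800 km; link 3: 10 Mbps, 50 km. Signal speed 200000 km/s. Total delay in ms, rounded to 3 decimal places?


Packet = 1500 bytes = 12000 bits. Store-and-forward: sum (t_trans + t_prop) per link.
Link 1: t_trans = 12000/(50*10^6) s = 0.2400 ms; t_prop = 800/200000 s = 4.0000 ms; subtotal = 4.2400 ms
Link 2: t_trans = 12000/(5*10^6) s = 2.4000 ms; t_prop = 800/200000 s = 4.0000 ms; subtotal = 6.4000 ms
Link 3: t_trans = 12000/(10*10^6) s = 1.2000 ms; t_prop = 50/200000 s = 0.2500 ms; subtotal = 1.4500 ms
End-to-end = 4.2400 + 6.4000 + 1.4500 = 12.0900 ms -> 12.090 ms (3 dp)

12.090


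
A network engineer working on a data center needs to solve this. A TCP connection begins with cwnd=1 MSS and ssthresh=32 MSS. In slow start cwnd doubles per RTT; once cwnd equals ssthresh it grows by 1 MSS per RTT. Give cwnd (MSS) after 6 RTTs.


RTT 0: cwnd = 1 MSS (initial)
RTT 1: cwnd = 2 MSS (slow start, doubled)
RTT 2: cwnd = 4 MSS (slow start, doubled)
RTT 3: cwnd = 8 MSS (slow start, doubled)
RTT 4: cwnd = 16 MSS (slow start, doubled)
RTT 5: cwnd = 32 MSS (slow start, doubled)
RTT 6: cwnd = 33 MSS (congestion avoidance, +1)

33


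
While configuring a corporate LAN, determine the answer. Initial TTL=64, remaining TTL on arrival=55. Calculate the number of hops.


Given: initial TTL = 64, received TTL = 55
Hops = initial TTL - received TTL
Hops = 64 - 55 = 9

9


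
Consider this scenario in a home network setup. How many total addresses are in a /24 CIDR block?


Given: CIDR prefix /24
Host bits = 32 - 24 = 8
Total addresses = 2^8 = 256

256


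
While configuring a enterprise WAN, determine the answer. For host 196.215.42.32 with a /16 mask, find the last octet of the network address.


Given: IP = 196.215.42.32, prefix = /16
Subnet mask = 255.255.0.0
Last octet of IP: 32
Last octet of mask: 0
Network last octet = 32 AND 0 = 0

0


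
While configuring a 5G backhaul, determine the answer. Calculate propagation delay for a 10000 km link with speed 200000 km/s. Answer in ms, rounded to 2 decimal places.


Given: distance = 10000 km, speed = 200000 km/s
Delay = distance / speed = 10000 / 200000 seconds
Delay in ms = 10000 * 1000 / 200000
Delay = 50.0000 ms
Rounded to 2 dp = 50.00 ms

50.00


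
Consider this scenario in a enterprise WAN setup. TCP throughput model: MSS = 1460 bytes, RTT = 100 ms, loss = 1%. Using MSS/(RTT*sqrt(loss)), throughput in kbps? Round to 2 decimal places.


Given: MSS = 1460 bytes, RTT = 100 ms, loss = 1%
RTT in seconds = 100 / 1000 = 0.1
Loss rate = 1% = 0.01
sqrt(loss) = sqrt(0.01) = 0.1
Throughput (bytes/s) = 1460 / (0.1 * 0.1) = 146000.0000
Throughput (kbps) = 146000.0000 * 8 / 1000 = 1168.000000 -> 1168.00 kbps (2 dp)

1168.00


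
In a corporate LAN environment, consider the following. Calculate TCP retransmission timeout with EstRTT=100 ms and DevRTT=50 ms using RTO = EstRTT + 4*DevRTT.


Given: EstRTT = 100 ms, DevRTT = 50 ms
Timeout = EstRTT + 4 * DevRTT
4 * DevRTT = 4 * 50 = 200
Timeout = 100 + 200 = 300 ms

300


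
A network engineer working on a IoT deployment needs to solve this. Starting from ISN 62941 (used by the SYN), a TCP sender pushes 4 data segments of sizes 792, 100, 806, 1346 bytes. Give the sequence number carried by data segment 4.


The SYN occupies sequence number ISN = 62941, so the first data byte is ISN + 1 = 62942.
SEQ of data segment i = (ISN + 1) + sum of payload sizes of segments 1..i-1.
Segment 1: SEQ = 62942, payload = 792 bytes
Segment 2: SEQ = 63734, payload = 100 bytes
Segment 3: SEQ = 63834, payload = 806 bytes
Segment 4: SEQ = 64640, payload = 1346 bytes
SEQ of segment 4 = 62942 + 792 + 100 + 806 = 64640

64640


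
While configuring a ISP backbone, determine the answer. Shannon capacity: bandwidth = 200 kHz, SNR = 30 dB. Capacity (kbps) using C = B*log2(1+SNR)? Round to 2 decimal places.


Given: B = 200 kHz, SNR = 30 dB
SNR linear = 10^(30/10) = 1000
1 + SNR = 1001
log2(1001) = 9.9672262588
C = 200 * 1000 * 9.9672262588 = 1993445.2518 bps
C = 1993.445252 kbps -> 1993.45 kbps (2 dp)

1993.45


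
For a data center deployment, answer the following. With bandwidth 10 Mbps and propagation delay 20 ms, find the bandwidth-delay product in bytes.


Given: bandwidth = 10 Mbps, delay = 20 ms
BDP in bits = 10 * 10^6 * 20 / 1000
BDP in bits = 200000
BDP in bytes = 200000 / 8 = 25000

25000


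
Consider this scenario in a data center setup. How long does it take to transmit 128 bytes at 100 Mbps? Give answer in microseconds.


Given: packet = 128 bytes, bandwidth = 100 Mbps
Packet in bits = 128 * 8 = 1024 bits
Bandwidth = 100 * 10^6 = 100000000 bps
Time = 1024 / 100000000 seconds
Time in us = 1024 * 10^6 / 100000000 = 10.24

10.24


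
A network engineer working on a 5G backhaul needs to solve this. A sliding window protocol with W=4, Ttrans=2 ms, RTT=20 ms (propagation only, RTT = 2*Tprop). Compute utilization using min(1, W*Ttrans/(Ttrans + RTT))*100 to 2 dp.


Given: W = 4, Ttrans = 2 ms, RTT = 20 ms (= 2 * Tprop, Tprop = 10 ms)
Cycle time = Ttrans + RTT = 2 + 20 = 22 ms (first packet sent until its ACK returns)
W * Ttrans = 4 * 2 = 8 ms of sending per cycle
W * Ttrans / (Ttrans + RTT) = 8 / 22 = 0.363636
U = min(1, 0.363636) = 0.363636
U% = 36.36%

36.36


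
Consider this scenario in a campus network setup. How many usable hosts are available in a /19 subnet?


Given: subnet mask /19
Host bits = 32 - 19 = 13
Total addresses = 2^13 = 8192
Usable hosts = 8192 - 2 (network + broadcast) = 8190

8190


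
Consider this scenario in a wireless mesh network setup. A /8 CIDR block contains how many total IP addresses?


Given: CIDR prefix /8
Host bits = 32 - 8 = 24
Total addresses = 2^24 = 16777216

16777216


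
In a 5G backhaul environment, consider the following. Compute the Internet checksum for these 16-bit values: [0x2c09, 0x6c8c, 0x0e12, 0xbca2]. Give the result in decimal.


Given words: [0x2c09, 0x6c8c, 0x0e12, 0xbca2]
Step 1: Sum all words
Raw sum = 11273 + 27788 + 3602 + 48290 = 90953
Step 2: Fold carry: (25417 + 1) = 25418
One's complement = ~25418 & 0xFFFF = 40117

40117


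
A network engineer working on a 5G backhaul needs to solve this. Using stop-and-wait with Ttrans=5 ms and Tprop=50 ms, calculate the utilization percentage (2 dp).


Given: Ttrans = 5 ms, Tprop = 50 ms
RTT = 2 * Tprop = 2 * 50 = 100 ms
U = Ttrans / (Ttrans + RTT)
U = 5 / (5 + 100)
U = 5 / 105 = 0.047619
U% = 4.76%

4.76


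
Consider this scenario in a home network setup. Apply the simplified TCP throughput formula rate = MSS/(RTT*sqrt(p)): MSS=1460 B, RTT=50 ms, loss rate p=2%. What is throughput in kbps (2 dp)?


Given: MSS = 1460 bytes, RTT = 50 ms, loss = 2%
RTT in seconds = 50 / 1000 = 0.05
Loss rate = 2% = 0.02
sqrt(loss) = sqrt(0.02) = 0.141421356237
Throughput (bytes/s) = 1460 / (0.05 * 0.141421356237) = 206475.1801
Throughput (kbps) = 206475.1801 * 8 / 1000 = 1651.801441 -> 1651.80 kbps (2 dp)

1651.80


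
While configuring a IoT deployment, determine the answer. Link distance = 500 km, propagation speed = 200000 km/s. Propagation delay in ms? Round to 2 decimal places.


Given: distance = 500 km, speed = 200000 km/s
Delay = distance / speed = 500 / 200000 seconds
Delay in ms = 500 * 1000 / 200000
Delay = 2.5000 ms
Rounded to 2 dp = 2.50 ms

2.50


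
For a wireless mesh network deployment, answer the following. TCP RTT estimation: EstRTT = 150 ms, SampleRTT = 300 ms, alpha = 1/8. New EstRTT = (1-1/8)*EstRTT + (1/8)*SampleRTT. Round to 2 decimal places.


Given: EstRTT = 150 ms, SampleRTT = 300 ms, alpha = 1/8
New EstRTT = (1 - alpha) * EstRTT + alpha * SampleRTT
(7/8) * 150 = 131.25
(1/8) * 300 = 37.5
New EstRTT = 131.25 + 37.5 = 168.75 ms -> 168.75 ms (2 dp)

168.75


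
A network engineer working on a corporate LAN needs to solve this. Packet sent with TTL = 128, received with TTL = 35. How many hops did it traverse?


Given: initial TTL = 128, received TTL = 35
Hops = initial TTL - received TTL
Hops = 128 - 35 = 93

93


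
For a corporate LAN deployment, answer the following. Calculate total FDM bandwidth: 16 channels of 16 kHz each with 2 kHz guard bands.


Given: 16 channels, 16 kHz each, guard = 2 kHz
Channel bandwidth = 16 * 16 = 256 kHz
Guard bands = 15 gaps * 2 kHz = 30 kHz
Total = 256 + 30 = 286 kHz

286


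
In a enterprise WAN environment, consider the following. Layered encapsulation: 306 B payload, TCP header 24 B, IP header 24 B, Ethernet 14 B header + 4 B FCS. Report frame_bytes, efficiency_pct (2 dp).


TCP segment = 306 + 24 = 330 B
IP packet = 330 + 24 = 354 B
Ethernet frame = 354 + 14 + 4 = 372 B
Efficiency = app / frame = 306 / 372 = 0.822581 = 82.2581% -> 82.26% (2 dp)

372, 82.26


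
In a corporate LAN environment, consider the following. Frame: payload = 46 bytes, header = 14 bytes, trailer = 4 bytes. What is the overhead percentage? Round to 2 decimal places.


Given: payload = 46 B, header = 14 B, trailer = 4 B
Overhead bytes = header + trailer = 14 + 4 = 18
Total frame = payload + overhead = 46 + 18 = 64
Overhead % = 18 / 64 * 100 = 28.1250% -> 28.13% (2 dp)

28.13


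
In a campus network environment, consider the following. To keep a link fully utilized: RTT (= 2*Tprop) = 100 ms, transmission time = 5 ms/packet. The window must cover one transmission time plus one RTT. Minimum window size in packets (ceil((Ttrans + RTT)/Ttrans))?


Given: Ttrans = 5 ms, RTT = 100 ms (= 2 * Tprop, Tprop = 50 ms)
Time until first ACK returns = Ttrans + RTT = 5 + 100 = 105 ms
Need W * Ttrans >= Ttrans + RTT  ->  W >= (Ttrans + RTT) / Ttrans
(Ttrans + RTT) / Ttrans = 105 / 5 = 21
W_min = ceil(21) = 21

21


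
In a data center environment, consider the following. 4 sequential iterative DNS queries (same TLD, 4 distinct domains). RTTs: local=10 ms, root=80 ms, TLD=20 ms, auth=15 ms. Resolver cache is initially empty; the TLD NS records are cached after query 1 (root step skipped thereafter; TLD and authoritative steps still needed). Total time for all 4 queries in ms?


Lookup 1 (cold cache): local + root + TLD + auth = 10 + 80 + 20 + 15 = 125 ms
Lookups 2..4 (TLD NS cached -> skip root; new domain -> still ask TLD and auth): local + TLD + auth = 10 + 20 + 15 = 45 ms each
Remaining 3 lookups: 3 * 45 = 135 ms
Total = 125 + 135 = 260 ms

260


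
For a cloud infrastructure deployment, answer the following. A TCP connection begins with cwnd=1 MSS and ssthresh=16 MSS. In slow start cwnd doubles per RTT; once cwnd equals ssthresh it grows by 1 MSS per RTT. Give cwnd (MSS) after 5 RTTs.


RTT 0: cwnd = 1 MSS (initial)
RTT 1: cwnd = 2 MSS (slow start, doubled)
RTT 2: cwnd = 4 MSS (slow start, doubled)
RTT 3: cwnd = 8 MSS (slow start, doubled)
RTT 4: cwnd = 16 MSS (slow start, doubled)
RTT 5: cwnd = 17 MSS (congestion avoidance, +1)

17


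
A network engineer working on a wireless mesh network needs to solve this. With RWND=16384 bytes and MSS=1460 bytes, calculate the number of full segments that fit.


Given: RWND = 16384 bytes, MSS = 1460 bytes
Full segments = floor(RWND / MSS)
Full segments = floor(16384 / 1460)
Full segments = floor(11.2219) = 11

11


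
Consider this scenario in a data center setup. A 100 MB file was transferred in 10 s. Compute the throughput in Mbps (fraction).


Given: file = 100 MB, time = 10 s
File in Mb = 100 * 8 = 800 Mb
Throughput = 800 / 10 Mbps
Throughput = 80 Mbps

80


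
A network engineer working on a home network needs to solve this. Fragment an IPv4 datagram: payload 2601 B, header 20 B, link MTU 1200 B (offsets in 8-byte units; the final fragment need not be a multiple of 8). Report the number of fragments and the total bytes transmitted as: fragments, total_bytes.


Max data per non-final fragment = floor((MTU - header)/8)*8 = floor((1200 - 20)/8)*8 = floor(1180/8)*8 = 1176 B
Final fragment needs no 8-byte alignment: it can carry up to MTU - header = 1180 B
Non-final fragments needed = ceil((payload - 1180) / 1176) = ceil(1421/1176) = ceil(1.2083) = 2
Number of fragments = 2 + 1 = 3
Fragment sizes (data): 2 * 1176 B + 249 B (last, 249 <= 1180 OK)
Total bytes sent = payload + n_frags * header = 2601 + 3*20 = 2601 + 60 = 2661 B

3, 2661


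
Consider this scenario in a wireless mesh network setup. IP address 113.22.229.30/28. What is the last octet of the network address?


Given: IP = 113.22.229.30, prefix = /28
Subnet mask = 255.255.255.240
Last octet of IP: 30
Last octet of mask: 240
Network last octet = 30 AND 240 = 16

16


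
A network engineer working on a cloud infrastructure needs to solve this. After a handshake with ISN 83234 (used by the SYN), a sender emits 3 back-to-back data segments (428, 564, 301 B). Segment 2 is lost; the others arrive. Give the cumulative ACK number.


SYN uses sequence number 83234; first data byte = ISN + 1 = 83235.
Segment 1: SEQ = 83235, len = 428 B, covers [83235, 83662]
Segment 2: SEQ = 83663, len = 564 B, covers [83663, 84226] [LOST]
Segment 3: SEQ = 84227, len = 301 B, covers [84227, 84527]
In-order data received: bytes [83235, 83662] (segments 1..1).
Segment 2 missing -> gap begins at byte 83663; later segments buffered out of order.
Cumulative ACK = next expected in-order byte = 83235 + 428 = 83663

83663


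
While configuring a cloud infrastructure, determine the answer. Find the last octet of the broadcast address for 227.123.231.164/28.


Given: IP = 227.123.231.164, prefix = /28
Host bits = 32 - 28 = 4
Network last octet = 164 AND mask = 160
Host part size = 2^4 - 1 = 15
Broadcast last octet = 160 OR 15 = 175

175


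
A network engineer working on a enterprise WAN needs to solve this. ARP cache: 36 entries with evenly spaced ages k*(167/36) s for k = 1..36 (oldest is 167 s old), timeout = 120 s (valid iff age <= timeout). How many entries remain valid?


Ages are k * 167/36 s for k = 1..36 (spacing = 4.6389 s).
Entry k is valid iff k * 167/36 <= 120 iff k <= 36 * 120 / 167 = 25.8683
n_valid = floor(25.8683) = 25
(n_stale = 36 - 25 = 11)

25


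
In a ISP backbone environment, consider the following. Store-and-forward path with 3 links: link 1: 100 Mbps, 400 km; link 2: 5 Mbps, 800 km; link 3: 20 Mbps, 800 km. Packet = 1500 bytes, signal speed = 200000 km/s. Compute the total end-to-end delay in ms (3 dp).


Packet = 1500 bytes = 12000 bits. Store-and-forward: sum (t_trans + t_prop) per link.
Link 1: t_trans = 12000/(100*10^6) s = 0.1200 ms; t_prop = 400/200000 s = 2.0000 ms; subtotal = 2.1200 ms
Link 2: t_trans = 12000/(5*10^6) s = 2.4000 ms; t_prop = 800/200000 s = 4.0000 ms; subtotal = 6.4000 ms
Link 3: t_trans = 12000/(20*10^6) s = 0.6000 ms; t_prop = 800/200000 s = 4.0000 ms; subtotal = 4.6000 ms
End-to-end = 2.1200 + 6.4000 + 4.6000 = 13.1200 ms -> 13.120 ms (3 dp)

13.120


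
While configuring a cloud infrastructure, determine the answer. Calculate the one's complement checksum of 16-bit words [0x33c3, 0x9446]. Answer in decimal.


Given words: [0x33c3, 0x9446]
Step 1: Sum all words
Raw sum = 13251 + 37958 = 51209
One's complement = ~51209 & 0xFFFF = 14326

14326


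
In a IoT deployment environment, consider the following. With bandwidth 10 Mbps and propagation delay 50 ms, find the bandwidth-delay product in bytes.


Given: bandwidth = 10 Mbps, delay = 50 ms
BDP in bits = 10 * 10^6 * 50 / 1000
BDP in bits = 500000
BDP in bytes = 500000 / 8 = 62500

62500


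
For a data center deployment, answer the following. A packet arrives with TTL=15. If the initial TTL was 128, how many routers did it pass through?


Given: initial TTL = 128, received TTL = 15
Hops = initial TTL - received TTL
Hops = 128 - 15 = 113

113


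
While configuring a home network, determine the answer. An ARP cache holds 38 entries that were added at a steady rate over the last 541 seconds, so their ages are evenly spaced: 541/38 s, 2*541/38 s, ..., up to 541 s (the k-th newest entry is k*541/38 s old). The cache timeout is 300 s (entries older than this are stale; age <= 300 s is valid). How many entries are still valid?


Ages are k * 541/38 s for k = 1..38 (spacing = 14.2368 s).
Entry k is valid iff k * 541/38 <= 300 iff k <= 38 * 300 / 541 = 21.0721
n_valid = floor(21.0721) = 21
(n_stale = 38 - 21 = 17)

21


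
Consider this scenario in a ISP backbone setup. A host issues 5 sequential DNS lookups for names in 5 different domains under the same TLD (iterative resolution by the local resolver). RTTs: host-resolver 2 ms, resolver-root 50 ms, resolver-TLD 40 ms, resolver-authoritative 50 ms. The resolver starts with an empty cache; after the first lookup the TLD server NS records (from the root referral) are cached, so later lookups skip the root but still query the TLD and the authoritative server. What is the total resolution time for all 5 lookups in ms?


Lookup 1 (cold cache): local + root + TLD + auth = 2 + 50 + 40 + 50 = 142 ms
Lookups 2..5 (TLD NS cached -> skip root; new domain -> still ask TLD and auth): local + TLD + auth = 2 + 40 + 50 = 92 ms each
Remaining 4 lookups: 4 * 92 = 368 ms
Total = 142 + 368 = 510 ms

510


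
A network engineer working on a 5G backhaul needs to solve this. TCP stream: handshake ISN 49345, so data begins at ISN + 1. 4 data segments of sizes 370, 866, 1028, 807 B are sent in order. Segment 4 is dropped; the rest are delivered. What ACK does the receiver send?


SYN uses sequence number 49345; first data byte = ISN + 1 = 49346.
Segment 1: SEQ = 49346, len = 370 B, covers [49346, 49715]
Segment 2: SEQ = 49716, len = 866 B, covers [49716, 50581]
Segment 3: SEQ = 50582, len = 1028 B, covers [50582, 51609]
Segment 4: SEQ = 51610, len = 807 B, covers [51610, 52416] [LOST]
In-order data received: bytes [49346, 51609] (segments 1..3).
Segment 4 missing -> gap begins at byte 51610.
Cumulative ACK = next expected in-order byte = 49346 + 370 + 866 + 1028 = 51610

51610


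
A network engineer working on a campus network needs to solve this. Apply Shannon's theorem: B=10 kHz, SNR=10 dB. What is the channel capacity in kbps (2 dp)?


Given: B = 10 kHz, SNR = 10 dB
SNR linear = 10^(10/10) = 10
1 + SNR = 11
log2(11) = 3.4594316186
C = 10 * 1000 * 3.4594316186 = 34594.3162 bps
C = 34.594316 kbps -> 34.59 kbps (2 dp)

34.59


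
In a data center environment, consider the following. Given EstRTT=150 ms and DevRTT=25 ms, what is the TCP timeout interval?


Given: EstRTT = 150 ms, DevRTT = 25 ms
Timeout = EstRTT + 4 * DevRTT
4 * DevRTT = 4 * 25 = 100
Timeout = 150 + 100 = 250 ms

250


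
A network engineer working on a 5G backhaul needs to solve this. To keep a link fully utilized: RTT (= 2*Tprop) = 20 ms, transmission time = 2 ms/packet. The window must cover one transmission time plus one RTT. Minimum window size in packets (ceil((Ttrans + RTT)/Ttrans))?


Given: Ttrans = 2 ms, RTT = 20 ms (= 2 * Tprop, Tprop = 10 ms)
Time until first ACK returns = Ttrans + RTT = 2 + 20 = 22 ms
Need W * Ttrans >= Ttrans + RTT  ->  W >= (Ttrans + RTT) / Ttrans
(Ttrans + RTT) / Ttrans = 22 / 2 = 11
W_min = ceil(11) = 11

11


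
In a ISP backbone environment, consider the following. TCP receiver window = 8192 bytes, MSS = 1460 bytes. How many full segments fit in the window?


Given: RWND = 8192 bytes, MSS = 1460 bytes
Full segments = floor(RWND / MSS)
Full segments = floor(8192 / 1460)
Full segments = floor(5.611) = 5

5


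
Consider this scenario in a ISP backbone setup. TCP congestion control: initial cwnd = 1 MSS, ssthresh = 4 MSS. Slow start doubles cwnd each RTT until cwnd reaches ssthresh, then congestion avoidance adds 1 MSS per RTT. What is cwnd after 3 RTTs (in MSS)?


RTT 0: cwnd = 1 MSS (initial)
RTT 1: cwnd = 2 MSS (slow start, doubled)
RTT 2: cwnd = 4 MSS (slow start, doubled)
RTT 3: cwnd = 5 MSS (congestion avoidance, +1)

5


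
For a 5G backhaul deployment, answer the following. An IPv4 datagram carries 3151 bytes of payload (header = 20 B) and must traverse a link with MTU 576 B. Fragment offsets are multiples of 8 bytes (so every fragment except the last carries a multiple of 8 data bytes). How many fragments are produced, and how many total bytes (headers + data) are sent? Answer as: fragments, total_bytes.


Max data per non-final fragment = floor((MTU - header)/8)*8 = floor((576 - 20)/8)*8 = floor(556/8)*8 = 552 B
Final fragment needs no 8-byte alignment: it can carry up to MTU - header = 556 B
Non-final fragments needed = ceil((payload - 556) / 552) = ceil(2595/552) = ceil(4.7011) = 5
Number of fragments = 5 + 1 = 6
Fragment sizes (data): 5 * 552 B + 391 B (last, 391 <= 556 OK)
Total bytes sent = payload + n_frags * header = 3151 + 6*20 = 3151 + 120 = 3271 B

6, 3271


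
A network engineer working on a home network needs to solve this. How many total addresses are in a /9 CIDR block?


Given: CIDR prefix /9
Host bits = 32 - 9 = 23
Total addresses = 2^23 = 8388608

8388608


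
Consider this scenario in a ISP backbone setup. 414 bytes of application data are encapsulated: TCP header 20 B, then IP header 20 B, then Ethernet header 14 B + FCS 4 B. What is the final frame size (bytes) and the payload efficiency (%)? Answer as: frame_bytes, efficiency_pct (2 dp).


TCP segment = 414 + 20 = 434 B
IP packet = 434 + 20 = 454 B
Ethernet frame = 454 + 14 + 4 = 472 B
Efficiency = app / frame = 414 / 472 = 0.877119 = 87.7119% -> 87.71% (2 dp)

472, 87.71


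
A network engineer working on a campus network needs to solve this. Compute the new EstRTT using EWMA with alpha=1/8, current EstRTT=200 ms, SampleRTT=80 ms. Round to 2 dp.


Given: EstRTT = 200 ms, SampleRTT = 80 ms, alpha = 1/8
New EstRTT = (1 - alpha) * EstRTT + alpha * SampleRTT
(7/8) * 200 = 175
(1/8) * 80 = 10
New EstRTT = 175 + 10 = 185 ms -> 185.00 ms (2 dp)

185.00


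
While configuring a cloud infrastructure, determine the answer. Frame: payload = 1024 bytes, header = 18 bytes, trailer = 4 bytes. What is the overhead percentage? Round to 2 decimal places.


Given: payload = 1024 B, header = 18 B, trailer = 4 B
Overhead bytes = header + trailer = 18 + 4 = 22
Total frame = payload + overhead = 1024 + 22 = 1046
Overhead % = 22 / 1046 * 100 = 2.1033% -> 2.10% (2 dp)

2.10


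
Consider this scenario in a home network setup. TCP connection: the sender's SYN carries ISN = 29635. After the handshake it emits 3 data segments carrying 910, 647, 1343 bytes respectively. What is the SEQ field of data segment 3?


The SYN occupies sequence number ISN = 29635, so the first data byte is ISN + 1 = 29636.
SEQ of data segment i = (ISN + 1) + sum of payload sizes of segments 1..i-1.
Segment 1: SEQ = 29636, payload = 910 bytes
Segment 2: SEQ = 30546, payload = 647 bytes
Segment 3: SEQ = 31193, payload = 1343 bytes
SEQ of segment 3 = 29636 + 910 + 647 = 31193

31193


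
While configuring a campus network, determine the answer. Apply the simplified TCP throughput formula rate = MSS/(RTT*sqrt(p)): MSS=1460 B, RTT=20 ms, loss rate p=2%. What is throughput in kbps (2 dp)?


Given: MSS = 1460 bytes, RTT = 20 ms, loss = 2%
RTT in seconds = 20 / 1000 = 0.02
Loss rate = 2% = 0.02
sqrt(loss) = sqrt(0.02) = 0.141421356237
Throughput (bytes/s) = 1460 / (0.02 * 0.141421356237) = 516187.9503
Throughput (kbps) = 516187.9503 * 8 / 1000 = 4129.503602 -> 4129.50 kbps (2 dp)

4129.50


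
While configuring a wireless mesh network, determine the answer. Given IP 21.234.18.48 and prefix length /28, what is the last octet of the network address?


Given: IP = 21.234.18.48, prefix = /28
Subnet mask = 255.255.255.240
Last octet of IP: 48
Last octet of mask: 240
Network last octet = 48 AND 240 = 48

48


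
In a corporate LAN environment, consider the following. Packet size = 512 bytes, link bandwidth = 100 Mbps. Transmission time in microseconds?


Given: packet = 512 bytes, bandwidth = 100 Mbps
Packet in bits = 512 * 8 = 4096 bits
Bandwidth = 100 * 10^6 = 100000000 bps
Time = 4096 / 100000000 seconds
Time in us = 4096 * 10^6 / 100000000 = 40.96

40.96


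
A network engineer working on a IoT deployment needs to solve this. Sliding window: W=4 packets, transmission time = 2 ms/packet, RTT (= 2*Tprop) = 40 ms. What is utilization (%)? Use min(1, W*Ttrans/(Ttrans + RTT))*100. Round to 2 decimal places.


Given: W = 4, Ttrans = 2 ms, RTT = 40 ms (= 2 * Tprop, Tprop = 20 ms)
Cycle time = Ttrans + RTT = 2 + 40 = 42 ms (first packet sent until its ACK returns)
W * Ttrans = 4 * 2 = 8 ms of sending per cycle
W * Ttrans / (Ttrans + RTT) = 8 / 42 = 0.190476
U = min(1, 0.190476) = 0.190476
U% = 19.05%

19.05


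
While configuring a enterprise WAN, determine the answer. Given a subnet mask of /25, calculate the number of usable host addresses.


Given: subnet mask /25
Host bits = 32 - 25 = 7
Total addresses = 2^7 = 128
Usable hosts = 128 - 2 (network + broadcast) = 126

126


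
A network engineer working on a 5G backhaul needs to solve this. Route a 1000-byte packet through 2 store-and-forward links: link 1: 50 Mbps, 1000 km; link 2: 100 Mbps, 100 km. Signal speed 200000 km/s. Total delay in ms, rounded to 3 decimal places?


Packet = 1000 bytes = 8000 bits. Store-and-forward: sum (t_trans + t_prop) per link.
Link 1: t_trans = 8000/(50*10^6) s = 0.1600 ms; t_prop = 1000/200000 s = 5.0000 ms; subtotal = 5.1600 ms
Link 2: t_trans = 8000/(100*10^6) s = 0.0800 ms; t_prop = 100/200000 s = 0.5000 ms; subtotal = 0.5800 ms
End-to-end = 5.1600 + 0.5800 = 5.7400 ms -> 5.740 ms (3 dp)

5.740


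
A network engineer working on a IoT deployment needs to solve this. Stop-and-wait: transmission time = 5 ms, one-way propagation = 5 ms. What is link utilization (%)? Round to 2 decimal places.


Given: Ttrans = 5 ms, Tprop = 5 ms
RTT = 2 * Tprop = 2 * 5 = 10 ms
U = Ttrans / (Ttrans + RTT)
U = 5 / (5 + 10)
U = 5 / 15 = 0.333333
U% = 33.33%

33.33


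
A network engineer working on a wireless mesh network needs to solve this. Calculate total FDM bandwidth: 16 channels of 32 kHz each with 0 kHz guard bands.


Given: 16 channels, 32 kHz each, guard = 0 kHz
Channel bandwidth = 16 * 32 = 512 kHz
Guard bands = 15 gaps * 0 kHz = 0 kHz
Total = 512 + 0 = 512 kHz

512


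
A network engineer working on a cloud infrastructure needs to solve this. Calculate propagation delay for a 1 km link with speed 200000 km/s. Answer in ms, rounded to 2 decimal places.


Given: distance = 1 km, speed = 200000 km/s
Delay = distance / speed = 1 / 200000 seconds
Delay in ms = 1 * 1000 / 200000
Delay = 0.0050 ms
Rounded to 2 dp = 0.01 ms

0.01


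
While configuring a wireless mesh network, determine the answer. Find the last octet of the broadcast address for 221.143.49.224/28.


Given: IP = 221.143.49.224, prefix = /28
Host bits = 32 - 28 = 4
Network last octet = 224 AND mask = 224
Host part size = 2^4 - 1 = 15
Broadcast last octet = 224 OR 15 = 239

239


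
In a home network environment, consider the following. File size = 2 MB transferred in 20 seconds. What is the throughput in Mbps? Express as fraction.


Given: file = 2 MB, time = 20 s
File in Mb = 2 * 8 = 16 Mb
Throughput = 16 / 20 Mbps
Throughput = 4/5 Mbps

4/5


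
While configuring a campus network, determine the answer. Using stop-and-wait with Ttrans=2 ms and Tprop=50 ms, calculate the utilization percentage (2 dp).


Given: Ttrans = 2 ms, Tprop = 50 ms
RTT = 2 * Tprop = 2 * 50 = 100 ms
U = Ttrans / (Ttrans + RTT)
U = 2 / (2 + 100)
U = 2 / 102 = 0.019608
U% = 1.96%

1.96


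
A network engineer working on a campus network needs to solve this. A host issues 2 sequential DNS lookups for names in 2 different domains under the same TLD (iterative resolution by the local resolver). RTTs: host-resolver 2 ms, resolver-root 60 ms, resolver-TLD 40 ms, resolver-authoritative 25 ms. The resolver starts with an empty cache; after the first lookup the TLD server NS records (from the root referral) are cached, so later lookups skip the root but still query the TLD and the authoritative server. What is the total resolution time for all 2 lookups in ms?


Lookup 1 (cold cache): local + root + TLD + auth = 2 + 60 + 40 + 25 = 127 ms
Lookups 2..2 (TLD NS cached -> skip root; new domain -> still ask TLD and auth): local + TLD + auth = 2 + 40 + 25 = 67 ms each
Remaining 1 lookups: 1 * 67 = 67 ms
Total = 127 + 67 = 194 ms

194


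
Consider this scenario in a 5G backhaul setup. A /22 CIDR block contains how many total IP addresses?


Given: CIDR prefix /22
Host bits = 32 - 22 = 10
Total addresses = 2^10 = 1024

1024


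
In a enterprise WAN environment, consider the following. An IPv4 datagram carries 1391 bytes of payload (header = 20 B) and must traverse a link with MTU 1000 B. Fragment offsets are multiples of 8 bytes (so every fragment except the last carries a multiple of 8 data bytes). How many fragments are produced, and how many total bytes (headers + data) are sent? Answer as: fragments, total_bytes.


Max data per non-final fragment = floor((MTU - header)/8)*8 = floor((1000 - 20)/8)*8 = floor(980/8)*8 = 976 B
Final fragment needs no 8-byte alignment: it can carry up to MTU - header = 980 B
Non-final fragments needed = ceil((payload - 980) / 976) = ceil(411/976) = ceil(0.4211) = 1
Number of fragments = 1 + 1 = 2
Fragment sizes (data): 1 * 976 B + 415 B (last, 415 <= 980 OK)
Total bytes sent = payload + n_frags * header = 1391 + 2*20 = 1391 + 40 = 1431 B

2, 1431


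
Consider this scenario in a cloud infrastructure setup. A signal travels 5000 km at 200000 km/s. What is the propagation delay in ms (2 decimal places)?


Given: distance = 5000 km, speed = 200000 km/s
Delay = distance / speed = 5000 / 200000 seconds
Delay in ms = 5000 * 1000 / 200000
Delay = 25.0000 ms
Rounded to 2 dp = 25.00 ms

25.00


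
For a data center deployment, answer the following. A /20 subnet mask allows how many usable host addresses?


Given: subnet mask /20
Host bits = 32 - 20 = 12
Total addresses = 2^12 = 4096
Usable hosts = 4096 - 2 (network + broadcast) = 4094

4094


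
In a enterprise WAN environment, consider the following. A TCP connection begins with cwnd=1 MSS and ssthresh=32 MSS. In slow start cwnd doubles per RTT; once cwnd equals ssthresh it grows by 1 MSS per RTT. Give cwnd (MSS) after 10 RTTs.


RTT 0: cwnd = 1 MSS (initial)
RTT 1: cwnd = 2 MSS (slow start, doubled)
RTT 2: cwnd = 4 MSS (slow start, doubled)
RTT 3: cwnd = 8 MSS (slow start, doubled)
RTT 4: cwnd = 16 MSS (slow start, doubled)
RTT 5: cwnd = 32 MSS (slow start, doubled)
RTT 6: cwnd = 33 MSS (congestion avoidance, +1)
RTT 7: cwnd = 34 MSS (congestion avoidance, +1)
RTT 8: cwnd = 35 MSS (congestion avoidance, +1)
RTT 9: cwnd = 36 MSS (congestion avoidance, +1)
RTT 10: cwnd = 37 MSS (congestion avoidance, +1)

37


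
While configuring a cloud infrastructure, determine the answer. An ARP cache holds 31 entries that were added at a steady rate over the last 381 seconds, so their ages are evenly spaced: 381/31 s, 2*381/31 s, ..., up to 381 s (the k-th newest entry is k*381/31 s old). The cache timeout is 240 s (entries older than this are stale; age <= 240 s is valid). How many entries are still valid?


Ages are k * 381/31 s for k = 1..31 (spacing = 12.2903 s).
Entry k is valid iff k * 381/31 <= 240 iff k <= 31 * 240 / 381 = 19.5276
n_valid = floor(19.5276) = 19
(n_stale = 31 - 19 = 12)

19
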